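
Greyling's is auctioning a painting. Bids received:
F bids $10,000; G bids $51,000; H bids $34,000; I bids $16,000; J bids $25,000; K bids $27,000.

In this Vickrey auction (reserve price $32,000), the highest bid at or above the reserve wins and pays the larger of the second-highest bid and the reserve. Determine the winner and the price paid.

Rule: the highest bid at or above the reserve wins and pays the larger of the second-highest bid and the reserve.
Bids in order: 51,000 (G) > 34,000 (H) > 27,000 (K) > 25,000 (J) > 16,000 (I) > 10,000 (F)
G has the top bid at or above the reserve ($51,000).
max(second-highest $34,000, reserve $32,000) = $34,000; the reserve does not bind.

G pays $34,000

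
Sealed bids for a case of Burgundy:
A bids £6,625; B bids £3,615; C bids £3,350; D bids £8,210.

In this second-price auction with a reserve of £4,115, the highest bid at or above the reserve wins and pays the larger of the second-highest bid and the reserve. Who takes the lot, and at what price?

Bids in order: 8,210 (D) > 6,625 (A) > 3,615 (B) > 3,350 (C)
Highest eligible bid: D at £8,210.
Second-highest bid £6,625 exceeds the reserve £4,115 → payment £6,625.

D pays £6,625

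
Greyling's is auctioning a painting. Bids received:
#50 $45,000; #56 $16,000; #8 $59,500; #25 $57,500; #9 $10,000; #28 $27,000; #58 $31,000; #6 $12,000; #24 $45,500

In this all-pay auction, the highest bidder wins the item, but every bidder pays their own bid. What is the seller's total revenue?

Rule: the highest bidder wins the item, but every bidder pays their own bid.
Bids ranked: 59,500 (#8) > 57,500 (#25) > 45,500 (#24) > 45,000 (#50) > 31,000 (#58) > 27,000 (#28) > …
#8 wins with the top bid; all bids are sunk regardless.
Every bidder forfeits their bid regardless of winning.
Revenue = 45,000 + 16,000 + 59,500 + 57,500 + 10,000 + 27,000 + 31,000 + 12,000 + 45,500 = $303,500.

Total revenue: $303,500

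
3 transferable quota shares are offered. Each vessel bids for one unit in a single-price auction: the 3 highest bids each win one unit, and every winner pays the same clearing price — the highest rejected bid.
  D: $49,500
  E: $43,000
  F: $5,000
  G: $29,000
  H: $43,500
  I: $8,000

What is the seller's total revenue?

Bids ranked high→low: 49,500 (D), 43,500 (H), 43,000 (E), 29,000 (G), 8,000 (I), …
The 3 highest are D, H, E.
Highest unsuccessful bid: $29,000 → clearing price.
Total revenue = 3 × $29,000 = $87,000.

Total revenue: $87,000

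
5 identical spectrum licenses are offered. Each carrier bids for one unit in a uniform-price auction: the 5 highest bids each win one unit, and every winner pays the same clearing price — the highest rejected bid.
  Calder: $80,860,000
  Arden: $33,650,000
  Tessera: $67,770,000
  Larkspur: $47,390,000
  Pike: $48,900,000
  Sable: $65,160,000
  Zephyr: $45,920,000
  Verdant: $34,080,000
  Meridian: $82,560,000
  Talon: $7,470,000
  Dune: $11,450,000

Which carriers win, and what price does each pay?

Meridian, Calder, Tessera, Sable, Pike; each pays $47,390,000

Ordering the bids: 82,560,000 (Meridian), 80,860,000 (Calder), 67,770,000 (Tessera), 65,160,000 (Sable), 48,900,000 (Pike), 47,390,000 (Larkspur), 45,920,000 (Zephyr), …
The 5 highest are Meridian, Calder, Tessera, Sable, Pike.
First losing bid is Larkspur's $47,390,000, which sets the uniform price.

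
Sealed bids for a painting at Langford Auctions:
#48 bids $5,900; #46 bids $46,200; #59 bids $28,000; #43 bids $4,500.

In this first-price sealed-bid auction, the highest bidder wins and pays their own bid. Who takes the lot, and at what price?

#46 pays $46,200

Sorting bids: 46,200 (#46) > 28,000 (#59) > 5,900 (#48) > 4,500 (#43)
First-price: #46 pays what they bid, $46,200.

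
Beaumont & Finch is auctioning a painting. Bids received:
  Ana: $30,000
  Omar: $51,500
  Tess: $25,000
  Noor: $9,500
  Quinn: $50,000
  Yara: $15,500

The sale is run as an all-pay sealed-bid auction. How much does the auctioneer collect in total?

Total revenue: $181,500

Bids in order: 51,500 (Omar) > 50,000 (Quinn) > 30,000 (Ana) > 25,000 (Tess) > 15,500 (Yara) > 9,500 (Noor)
Omar wins with the top bid; all bids are sunk regardless.
Every bidder forfeits their bid regardless of winning.
Revenue = 30,000 + 51,500 + 25,000 + 9,500 + 50,000 + 15,500 = $181,500.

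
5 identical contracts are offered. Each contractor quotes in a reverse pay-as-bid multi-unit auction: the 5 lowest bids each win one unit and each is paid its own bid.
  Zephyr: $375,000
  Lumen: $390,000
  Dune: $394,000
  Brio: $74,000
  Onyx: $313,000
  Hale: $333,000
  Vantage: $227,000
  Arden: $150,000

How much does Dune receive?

Dune is paid $0

Ordering the bids: 74,000 (Brio), 150,000 (Arden), 227,000 (Vantage), 313,000 (Onyx), 333,000 (Hale), 375,000 (Zephyr), 390,000 (Lumen), …
The 5 lowest are Brio, Arden, Vantage, Onyx, Hale.
Dune does not win → $0.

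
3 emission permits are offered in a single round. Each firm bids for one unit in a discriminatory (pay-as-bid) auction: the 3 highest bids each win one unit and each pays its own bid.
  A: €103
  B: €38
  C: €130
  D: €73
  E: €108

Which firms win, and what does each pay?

C €130, E €108, A €103

Ordering the bids: 130 (C), 108 (E), 103 (A), 73 (D), 38 (B)
The 3 highest are C, E, A.
Each winner pays its own bid: C €130, E €108, A €103.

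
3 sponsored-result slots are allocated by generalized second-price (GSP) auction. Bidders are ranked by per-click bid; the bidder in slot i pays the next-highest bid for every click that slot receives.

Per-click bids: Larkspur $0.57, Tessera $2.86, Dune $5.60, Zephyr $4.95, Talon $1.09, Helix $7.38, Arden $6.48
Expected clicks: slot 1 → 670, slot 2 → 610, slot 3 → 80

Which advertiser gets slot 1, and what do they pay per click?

Helix; $6.48 per click

Per-click bids in order: $7.38 (Helix) > $6.48 (Arden) > $5.60 (Dune) > $4.95 (Zephyr) > …
Slot 1 goes to the first-ranked bidder, Helix, who pays the next bid down: $6.48/click.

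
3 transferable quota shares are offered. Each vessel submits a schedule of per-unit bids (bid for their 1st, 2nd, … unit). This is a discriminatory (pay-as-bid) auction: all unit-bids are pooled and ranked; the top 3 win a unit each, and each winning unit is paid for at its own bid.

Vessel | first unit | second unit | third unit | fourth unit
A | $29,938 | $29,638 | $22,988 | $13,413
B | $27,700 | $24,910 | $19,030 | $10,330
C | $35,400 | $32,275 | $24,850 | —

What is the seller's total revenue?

Total revenue: $97,613

Pooled unit-bids ranked (top 3): 35,400 (C-1), 32,275 (C-2), 29,938 (A-1)
Next rejected bid: $29,638 (not a price — pay-as-bid).
Each winning unit pays its own bid.
Revenue = 35,400 + 32,275 + 29,938 = $97,613.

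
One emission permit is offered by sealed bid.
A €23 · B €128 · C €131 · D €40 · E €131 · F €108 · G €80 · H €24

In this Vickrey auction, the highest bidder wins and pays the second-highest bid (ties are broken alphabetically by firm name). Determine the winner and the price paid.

C pays €131

Bids ranked: 131 (C) > 131 (E) > 128 (B) > 108 (F) > 80 (G) > 40 (D) > …
C and E tie at €131; tie-break gives it to C.
C wins with the highest bid; price is set by the runner-up at €131.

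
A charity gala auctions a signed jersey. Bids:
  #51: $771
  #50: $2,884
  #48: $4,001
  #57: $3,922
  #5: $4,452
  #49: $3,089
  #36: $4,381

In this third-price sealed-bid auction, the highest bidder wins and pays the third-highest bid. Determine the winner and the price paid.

Sorting bids: 4,452 (#5) > 4,381 (#36) > 4,001 (#48) > 3,922 (#57) > 3,089 (#49) > 2,884 (#50) > …
#5 wins; payment is bid #3 in the ranking = $4,001.

#5 pays $4,001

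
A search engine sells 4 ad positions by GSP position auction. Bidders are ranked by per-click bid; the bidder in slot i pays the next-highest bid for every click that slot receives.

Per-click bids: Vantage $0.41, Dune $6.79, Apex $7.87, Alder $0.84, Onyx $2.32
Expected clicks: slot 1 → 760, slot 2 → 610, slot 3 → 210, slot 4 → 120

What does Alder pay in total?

Per-click bids in order: $7.87 (Apex) > $6.79 (Dune) > $2.32 (Onyx) > $0.84 (Alder) > $0.41 (Vantage)
Alder holds slot 4 → pays next bid $0.41 × 120 clicks = $49.20.

Alder pays $49.20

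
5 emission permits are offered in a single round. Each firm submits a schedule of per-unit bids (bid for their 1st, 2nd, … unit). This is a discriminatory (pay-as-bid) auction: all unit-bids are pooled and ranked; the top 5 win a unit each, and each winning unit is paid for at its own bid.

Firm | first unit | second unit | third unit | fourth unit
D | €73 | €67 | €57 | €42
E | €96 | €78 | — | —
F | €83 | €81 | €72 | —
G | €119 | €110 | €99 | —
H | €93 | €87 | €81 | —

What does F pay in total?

All unit-bids, highest first — top 5: 119 (G-1), 110 (G-2), 99 (G-3), 96 (E-1), 93 (H-1)
Next rejected bid: €87 (not a price — pay-as-bid).
F wins no units.

F pays €0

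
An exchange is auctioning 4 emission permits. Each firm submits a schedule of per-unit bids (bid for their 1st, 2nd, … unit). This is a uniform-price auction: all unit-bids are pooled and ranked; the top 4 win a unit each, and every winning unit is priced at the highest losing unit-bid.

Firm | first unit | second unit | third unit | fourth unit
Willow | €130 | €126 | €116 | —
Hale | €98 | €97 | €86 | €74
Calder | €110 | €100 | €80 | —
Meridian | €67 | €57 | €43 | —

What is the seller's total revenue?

Total revenue: €400

Pooled unit-bids ranked (top 4): 130 (Willow-1), 126 (Willow-2), 116 (Willow-3), 110 (Calder-1)
The (k+1)-th unit-bid is €100.
Allocation: Calder 1, Willow 3. Every unit priced at €100.
Revenue = 4 × 100 = €400.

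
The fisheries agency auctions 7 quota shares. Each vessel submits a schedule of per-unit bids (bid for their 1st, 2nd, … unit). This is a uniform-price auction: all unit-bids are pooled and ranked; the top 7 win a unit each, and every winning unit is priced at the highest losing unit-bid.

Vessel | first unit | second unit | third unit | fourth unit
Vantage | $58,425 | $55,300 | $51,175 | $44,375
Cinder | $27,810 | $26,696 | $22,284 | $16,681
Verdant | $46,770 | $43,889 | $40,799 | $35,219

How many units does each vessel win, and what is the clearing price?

Vantage 4, Verdant 3; clearing price $35,219

Merging the schedules and taking the best 7: 58,425 (Vantage-1), 55,300 (Vantage-2), 51,175 (Vantage-3), 46,770 (Verdant-1), 44,375 (Vantage-4), 43,889 (Verdant-2), 40,799 (Verdant-3)
Highest rejected unit-bid = $35,219.
Allocation: Vantage 4, Verdant 3.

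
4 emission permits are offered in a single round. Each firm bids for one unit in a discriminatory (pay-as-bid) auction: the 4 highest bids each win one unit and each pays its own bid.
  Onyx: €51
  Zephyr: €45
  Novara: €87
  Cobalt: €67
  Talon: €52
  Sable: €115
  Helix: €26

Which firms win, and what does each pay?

Ordering the bids: 115 (Sable), 87 (Novara), 67 (Cobalt), 52 (Talon), 51 (Onyx), 45 (Zephyr), …
The 4 highest are Sable, Novara, Cobalt, Talon.
Each winner pays its own bid: Sable €115, Novara €87, Cobalt €67, Talon €52.

Sable €115, Novara €87, Cobalt €67, Talon €52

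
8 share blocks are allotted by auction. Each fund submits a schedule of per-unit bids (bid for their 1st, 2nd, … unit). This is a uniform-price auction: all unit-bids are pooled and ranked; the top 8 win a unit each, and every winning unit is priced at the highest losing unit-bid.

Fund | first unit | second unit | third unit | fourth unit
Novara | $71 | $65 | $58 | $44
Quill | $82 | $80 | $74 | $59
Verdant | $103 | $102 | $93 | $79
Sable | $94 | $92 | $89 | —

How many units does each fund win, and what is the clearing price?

Quill 2, Sable 3, Verdant 3; clearing price $79

Merging the schedules and taking the best 8: 103 (Verdant-1), 102 (Verdant-2), 94 (Sable-1), 93 (Verdant-3), 92 (Sable-2), 89 (Sable-3), 82 (Quill-1), 80 (Quill-2)
The (k+1)-th unit-bid is $79.
Allocation: Quill 2, Sable 3, Verdant 3.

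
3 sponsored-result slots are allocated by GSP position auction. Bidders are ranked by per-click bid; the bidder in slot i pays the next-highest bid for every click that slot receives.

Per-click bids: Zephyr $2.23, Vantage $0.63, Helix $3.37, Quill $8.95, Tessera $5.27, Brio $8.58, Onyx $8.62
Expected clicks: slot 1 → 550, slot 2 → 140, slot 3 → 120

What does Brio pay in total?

Brio pays $632.40

Per-click bids in order: $8.95 (Quill) > $8.62 (Onyx) > $8.58 (Brio) > $5.27 (Tessera) > …
Brio holds slot 3 → pays next bid $5.27 × 120 clicks = $632.40.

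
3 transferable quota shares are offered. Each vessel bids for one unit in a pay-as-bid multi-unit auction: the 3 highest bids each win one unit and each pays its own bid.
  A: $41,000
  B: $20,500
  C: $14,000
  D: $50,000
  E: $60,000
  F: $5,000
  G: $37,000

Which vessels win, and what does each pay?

Ordering the bids: 60,000 (E), 50,000 (D), 41,000 (A), 37,000 (G), 20,500 (B), …
Winners (3 units): E, D, A.
Each winner pays its own bid: E $60,000, D $50,000, A $41,000.

E $60,000, D $50,000, A $41,000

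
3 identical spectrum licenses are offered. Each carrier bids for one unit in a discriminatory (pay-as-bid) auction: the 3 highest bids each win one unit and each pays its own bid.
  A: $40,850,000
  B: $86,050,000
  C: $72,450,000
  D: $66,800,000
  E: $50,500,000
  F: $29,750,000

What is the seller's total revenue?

Sorting: 86,050,000 (B), 72,450,000 (C), 66,800,000 (D), 50,500,000 (E), 40,850,000 (A), …
Top 3: B, C, D.
Total revenue = 86,050,000 + 72,450,000 + 66,800,000 = $225,300,000.

Total revenue: $225,300,000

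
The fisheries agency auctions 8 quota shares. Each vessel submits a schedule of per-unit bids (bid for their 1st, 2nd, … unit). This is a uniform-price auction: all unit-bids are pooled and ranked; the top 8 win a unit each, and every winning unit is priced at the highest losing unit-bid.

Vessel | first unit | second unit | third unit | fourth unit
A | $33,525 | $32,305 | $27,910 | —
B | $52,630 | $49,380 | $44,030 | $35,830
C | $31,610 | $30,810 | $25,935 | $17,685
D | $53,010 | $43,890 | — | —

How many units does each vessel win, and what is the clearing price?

Merging the schedules and taking the best 8: 53,010 (D-1), 52,630 (B-1), 49,380 (B-2), 44,030 (B-3), 43,890 (D-2), 35,830 (B-4), 33,525 (A-1), 32,305 (A-2)
First bid not allocated: $31,610.
Allocation: A 2, B 4, D 2.

A 2, B 4, D 2; clearing price $31,610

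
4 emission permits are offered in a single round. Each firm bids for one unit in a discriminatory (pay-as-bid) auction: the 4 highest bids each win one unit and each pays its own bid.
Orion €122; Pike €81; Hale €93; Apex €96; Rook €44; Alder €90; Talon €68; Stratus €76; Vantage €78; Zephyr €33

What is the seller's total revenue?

Sorting: 122 (Orion), 96 (Apex), 93 (Hale), 90 (Alder), 81 (Pike), 78 (Vantage), …
Winners (4 units): Orion, Apex, Hale, Alder.
Total revenue = 122 + 96 + 93 + 90 = €401.

Total revenue: €401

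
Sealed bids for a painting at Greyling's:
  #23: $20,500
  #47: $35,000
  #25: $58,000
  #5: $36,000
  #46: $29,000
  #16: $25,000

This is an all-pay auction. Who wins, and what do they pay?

Bids in order: 58,000 (#25) > 36,000 (#5) > 35,000 (#47) > 29,000 (#46) > 25,000 (#16) > 20,500 (#23)
#25 wins with the top bid; all bids are sunk regardless.

#25 pays $58,000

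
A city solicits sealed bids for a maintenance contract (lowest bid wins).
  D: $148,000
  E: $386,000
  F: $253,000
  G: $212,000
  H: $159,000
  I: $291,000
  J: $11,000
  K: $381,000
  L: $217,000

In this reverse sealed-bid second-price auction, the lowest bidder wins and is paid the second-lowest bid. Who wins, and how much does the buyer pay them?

J is paid $148,000

Bids in order: 11,000 (J) < 148,000 (D) < 159,000 (H) < 212,000 (G) < 217,000 (L) < 253,000 (F) < …
J is lowest; is paid the second-lowest bid, $148,000.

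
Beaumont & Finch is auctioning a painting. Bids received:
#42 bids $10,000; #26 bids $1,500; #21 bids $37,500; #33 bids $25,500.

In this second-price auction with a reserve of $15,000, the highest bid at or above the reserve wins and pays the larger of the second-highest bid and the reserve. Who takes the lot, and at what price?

Rule: the highest bid at or above the reserve wins and pays the larger of the second-highest bid and the reserve.
Sorting bids: 37,500 (#21) > 25,500 (#33) > 10,000 (#42) > 1,500 (#26)
Highest eligible bid: #21 at $37,500.
Second-highest bid $25,500 exceeds the reserve $15,000 → payment $25,500.

#21 pays $25,500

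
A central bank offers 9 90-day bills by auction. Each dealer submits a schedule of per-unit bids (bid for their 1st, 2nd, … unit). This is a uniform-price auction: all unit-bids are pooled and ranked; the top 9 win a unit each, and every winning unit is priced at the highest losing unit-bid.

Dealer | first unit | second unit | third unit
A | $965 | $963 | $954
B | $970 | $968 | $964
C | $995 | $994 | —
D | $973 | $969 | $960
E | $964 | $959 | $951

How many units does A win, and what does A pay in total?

All unit-bids, highest first — top 9: 995 (C-1), 994 (C-2), 973 (D-1), 970 (B-1), 969 (D-2), 968 (B-2), 965 (A-1), 964 (B-3), 964 (E-1)
Highest rejected unit-bid = $963.
A wins 1 unit(s) at $963 each.

A: 1 unit, pays $963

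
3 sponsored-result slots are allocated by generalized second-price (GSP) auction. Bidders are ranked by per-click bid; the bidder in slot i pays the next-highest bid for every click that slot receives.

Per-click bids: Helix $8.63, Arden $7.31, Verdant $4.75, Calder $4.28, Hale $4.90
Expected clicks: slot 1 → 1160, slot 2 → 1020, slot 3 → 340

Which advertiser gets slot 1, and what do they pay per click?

Helix; $7.31 per click

Per-click bids in order: $8.63 (Helix) > $7.31 (Arden) > $4.90 (Hale) > $4.75 (Verdant) > …
Slot 1 goes to the first-ranked bidder, Helix, who pays the next bid down: $7.31/click.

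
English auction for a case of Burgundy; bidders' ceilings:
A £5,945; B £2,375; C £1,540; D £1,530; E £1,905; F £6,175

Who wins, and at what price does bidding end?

Limits ranked: 6,175 (F) > 5,945 (A) > 2,375 (B) > 1,905 (E) > 1,540 (C) > 1,530 (D)
A is the last rival to drop out, at £5,945; F remains and wins at that price.

F wins at £5,945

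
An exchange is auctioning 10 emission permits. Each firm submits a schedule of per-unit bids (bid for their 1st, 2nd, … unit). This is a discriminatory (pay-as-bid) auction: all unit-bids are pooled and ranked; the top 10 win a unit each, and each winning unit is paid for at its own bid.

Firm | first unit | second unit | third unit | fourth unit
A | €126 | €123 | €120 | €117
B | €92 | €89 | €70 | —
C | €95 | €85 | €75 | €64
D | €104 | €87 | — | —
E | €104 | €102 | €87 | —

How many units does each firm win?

Pooled unit-bids ranked (top 10): 126 (A-1), 123 (A-2), 120 (A-3), 117 (A-4), 104 (D-1), 104 (E-1), 102 (E-2), 95 (C-1), 92 (B-1), 89 (B-2)
Next rejected bid: €87 (not a price — pay-as-bid).
Allocation: A 4, B 2, C 1, D 1, E 2.

A 4, B 2, C 1, D 1, E 2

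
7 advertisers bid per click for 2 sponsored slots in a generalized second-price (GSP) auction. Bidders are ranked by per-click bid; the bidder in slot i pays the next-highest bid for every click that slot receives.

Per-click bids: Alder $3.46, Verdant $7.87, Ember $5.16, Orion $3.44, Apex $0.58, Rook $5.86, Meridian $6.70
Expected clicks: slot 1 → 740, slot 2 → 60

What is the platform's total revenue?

Per-click bids in order: $7.87 (Verdant) > $6.70 (Meridian) > $5.86 (Rook) > …
Slot 1: Verdant pays $6.70 × 740 = $4958.00
Slot 2: Meridian pays $5.86 × 60 = $351.60
Total = $5309.60

Total revenue: $5309.60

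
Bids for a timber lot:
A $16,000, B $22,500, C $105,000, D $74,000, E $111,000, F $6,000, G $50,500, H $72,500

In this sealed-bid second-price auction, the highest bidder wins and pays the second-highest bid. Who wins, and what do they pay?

E pays $105,000

Bids in order: 111,000 (E) > 105,000 (C) > 74,000 (D) > 72,500 (H) > 50,500 (G) > 22,500 (B) > …
E wins with the highest bid; price is set by the runner-up at $105,000.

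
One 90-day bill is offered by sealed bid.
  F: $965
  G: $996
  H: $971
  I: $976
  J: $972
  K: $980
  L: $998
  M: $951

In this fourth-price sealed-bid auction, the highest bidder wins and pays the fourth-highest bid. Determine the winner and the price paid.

L pays $976

Fourth-price sealed-bid auction: the highest bidder wins and pays the fourth-highest bid.
Bids in order: 998 (L) > 996 (G) > 980 (K) > 976 (I) > 972 (J) > 971 (H) > …
L is highest; pays the fourth-highest bid, $976.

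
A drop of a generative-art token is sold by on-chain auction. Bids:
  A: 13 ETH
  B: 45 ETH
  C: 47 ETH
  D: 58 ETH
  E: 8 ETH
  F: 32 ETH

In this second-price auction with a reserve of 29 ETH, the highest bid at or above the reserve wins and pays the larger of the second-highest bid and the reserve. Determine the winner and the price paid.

Sorting bids: 58 (D) > 47 (C) > 45 (B) > 32 (F) > 13 (A) > 8 (E)
D has the top bid at or above the reserve (58 ETH).
Second-highest bid 47 ETH exceeds the reserve 29 ETH → payment 47 ETH.

D pays 47 ETH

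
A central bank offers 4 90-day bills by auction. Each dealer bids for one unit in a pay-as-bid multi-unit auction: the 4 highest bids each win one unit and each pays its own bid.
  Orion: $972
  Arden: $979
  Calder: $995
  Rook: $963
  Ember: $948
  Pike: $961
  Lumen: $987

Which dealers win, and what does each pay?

Sorting: 995 (Calder), 987 (Lumen), 979 (Arden), 972 (Orion), 963 (Rook), 961 (Pike), …
Winners (4 units): Calder, Lumen, Arden, Orion.
Each winner pays its own bid: Calder $995, Lumen $987, Arden $979, Orion $972.

Calder $995, Lumen $987, Arden $979, Orion $972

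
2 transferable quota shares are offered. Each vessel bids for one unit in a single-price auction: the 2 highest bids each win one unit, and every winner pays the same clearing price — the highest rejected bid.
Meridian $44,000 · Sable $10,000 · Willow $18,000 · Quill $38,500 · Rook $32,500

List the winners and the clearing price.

Ordering the bids: 44,000 (Meridian), 38,500 (Quill), 32,500 (Rook), 18,000 (Willow), …
Top 2: Meridian, Quill.
Clearing price = highest rejected bid = $32,500.

Meridian, Quill; each pays $32,500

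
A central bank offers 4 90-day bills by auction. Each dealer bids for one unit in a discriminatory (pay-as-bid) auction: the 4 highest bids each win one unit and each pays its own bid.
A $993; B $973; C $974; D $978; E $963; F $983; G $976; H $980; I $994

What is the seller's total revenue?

Total revenue: $3,950

Sorting: 994 (I), 993 (A), 983 (F), 980 (H), 978 (D), 976 (G), …
The 4 highest are I, A, F, H.
Total revenue = 994 + 993 + 983 + 980 = $3,950.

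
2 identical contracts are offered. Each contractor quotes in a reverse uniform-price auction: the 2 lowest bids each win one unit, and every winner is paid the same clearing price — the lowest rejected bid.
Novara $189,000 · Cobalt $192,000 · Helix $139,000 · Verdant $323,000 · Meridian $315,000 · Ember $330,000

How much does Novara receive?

Ordering the bids: 139,000 (Helix), 189,000 (Novara), 192,000 (Cobalt), 315,000 (Meridian), …
Winners (2 units): Helix, Novara.
First losing bid is Cobalt's $192,000, which sets the uniform price.
Novara wins → is paid $192,000.

Novara is paid $192,000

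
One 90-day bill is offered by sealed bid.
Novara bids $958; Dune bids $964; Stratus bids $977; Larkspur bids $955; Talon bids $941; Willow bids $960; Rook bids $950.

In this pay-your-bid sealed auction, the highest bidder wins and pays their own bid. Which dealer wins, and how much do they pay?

Stratus pays $977

Pay-your-bid sealed auction: the highest bidder wins and pays their own bid.
Bids ranked: 977 (Stratus) > 964 (Dune) > 960 (Willow) > 958 (Novara) > 955 (Larkspur) > 950 (Rook) > …
Stratus is highest → pays own bid, $977.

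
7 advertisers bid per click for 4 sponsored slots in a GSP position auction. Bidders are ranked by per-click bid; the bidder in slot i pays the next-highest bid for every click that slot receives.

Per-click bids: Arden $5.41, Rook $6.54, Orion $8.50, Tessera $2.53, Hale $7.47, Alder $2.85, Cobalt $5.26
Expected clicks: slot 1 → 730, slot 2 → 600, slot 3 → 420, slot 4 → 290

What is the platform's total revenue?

Sorting advertisers: $8.50 (Orion) > $7.47 (Hale) > $6.54 (Rook) > $5.41 (Arden) > $5.26 (Cobalt) > …
Slot 1: Orion pays $7.47 × 730 = $5453.10
Slot 2: Hale pays $6.54 × 600 = $3924.00
Slot 3: Rook pays $5.41 × 420 = $2272.20
Slot 4: Arden pays $5.26 × 290 = $1525.40
Total = $13174.70

Total revenue: $13174.70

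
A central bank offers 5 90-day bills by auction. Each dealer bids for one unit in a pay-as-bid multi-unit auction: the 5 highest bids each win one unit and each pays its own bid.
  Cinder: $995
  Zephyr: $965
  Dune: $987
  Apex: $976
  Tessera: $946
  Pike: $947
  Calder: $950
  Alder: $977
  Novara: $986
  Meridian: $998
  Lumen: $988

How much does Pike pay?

Sorting: 998 (Meridian), 995 (Cinder), 988 (Lumen), 987 (Dune), 986 (Novara), 977 (Alder), 976 (Apex), …
Top 5: Meridian, Cinder, Lumen, Dune, Novara.
Pike does not win → $0.

Pike pays $0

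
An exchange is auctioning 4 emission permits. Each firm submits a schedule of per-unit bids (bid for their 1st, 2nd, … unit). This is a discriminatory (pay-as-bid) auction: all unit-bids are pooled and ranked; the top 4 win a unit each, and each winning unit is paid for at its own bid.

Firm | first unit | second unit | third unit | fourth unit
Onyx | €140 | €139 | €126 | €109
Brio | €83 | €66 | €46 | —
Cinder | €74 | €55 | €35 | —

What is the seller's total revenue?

All unit-bids, highest first — top 4: 140 (Onyx-1), 139 (Onyx-2), 126 (Onyx-3), 109 (Onyx-4)
Next rejected bid: €83 (not a price — pay-as-bid).
Each winning unit pays its own bid.
Revenue = 140 + 139 + 126 + 109 = €514.

Total revenue: €514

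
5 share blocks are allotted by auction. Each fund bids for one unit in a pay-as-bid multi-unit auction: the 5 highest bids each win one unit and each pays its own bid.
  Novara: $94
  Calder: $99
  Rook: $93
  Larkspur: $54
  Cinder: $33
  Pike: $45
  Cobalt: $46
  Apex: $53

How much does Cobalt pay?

Bids ranked high→low: 99 (Calder), 94 (Novara), 93 (Rook), 54 (Larkspur), 53 (Apex), 46 (Cobalt), 45 (Pike), …
Top 5: Calder, Novara, Rook, Larkspur, Apex.
Cobalt does not win → $0.

Cobalt pays $0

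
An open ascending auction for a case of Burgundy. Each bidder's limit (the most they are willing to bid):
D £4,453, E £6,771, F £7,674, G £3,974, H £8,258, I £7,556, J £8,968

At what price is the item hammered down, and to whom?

J wins at £8,258

Limits in order: 8,968 (J) > 8,258 (H) > 7,674 (F) > 7,556 (I) > 6,771 (E) > 4,453 (D) > …
Once the price passes £8,258, only J is left; the hammer falls at H's limit of £8,258.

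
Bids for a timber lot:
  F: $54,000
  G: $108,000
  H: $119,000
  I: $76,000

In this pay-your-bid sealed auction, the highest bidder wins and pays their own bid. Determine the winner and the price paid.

H pays $119,000

Sorting bids: 119,000 (H) > 108,000 (G) > 76,000 (I) > 54,000 (F)
H is highest → pays own bid, $119,000.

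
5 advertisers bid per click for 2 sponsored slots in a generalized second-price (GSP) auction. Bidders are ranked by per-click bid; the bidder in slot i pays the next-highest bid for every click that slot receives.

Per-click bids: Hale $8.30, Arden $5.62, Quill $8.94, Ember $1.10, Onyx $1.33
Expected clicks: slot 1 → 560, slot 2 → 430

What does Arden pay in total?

Per-click bids in order: $8.94 (Quill) > $8.30 (Hale) > $5.62 (Arden) > …
Arden ranks below slot 2 → no slot, pays nothing.

Arden pays $0.00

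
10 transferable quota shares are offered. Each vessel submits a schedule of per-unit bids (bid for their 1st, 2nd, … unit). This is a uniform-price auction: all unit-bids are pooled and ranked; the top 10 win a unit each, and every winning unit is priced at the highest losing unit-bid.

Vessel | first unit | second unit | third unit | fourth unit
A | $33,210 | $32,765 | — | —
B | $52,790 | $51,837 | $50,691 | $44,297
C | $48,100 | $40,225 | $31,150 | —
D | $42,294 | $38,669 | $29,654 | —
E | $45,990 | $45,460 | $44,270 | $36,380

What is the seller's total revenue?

Total revenue: $386,690

Merging the schedules and taking the best 10: 52,790 (B-1), 51,837 (B-2), 50,691 (B-3), 48,100 (C-1), 45,990 (E-1), 45,460 (E-2), 44,297 (B-4), 44,270 (E-3), 42,294 (D-1), 40,225 (C-2)
First bid not allocated: $38,669.
Allocation: B 4, C 2, D 1, E 3. Every unit priced at $38,669.
Revenue = 10 × 38,669 = $386,690.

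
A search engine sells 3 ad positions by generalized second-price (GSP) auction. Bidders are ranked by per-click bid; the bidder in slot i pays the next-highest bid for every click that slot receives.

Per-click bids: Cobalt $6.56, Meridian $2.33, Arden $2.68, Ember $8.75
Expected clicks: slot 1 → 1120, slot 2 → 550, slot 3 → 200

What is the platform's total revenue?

Total revenue: $9287.20

Sorting advertisers: $8.75 (Ember) > $6.56 (Cobalt) > $2.68 (Arden) > $2.33 (Meridian)
Slot 1: Ember pays $6.56 × 1120 = $7347.20
Slot 2: Cobalt pays $2.68 × 550 = $1474.00
Slot 3: Arden pays $2.33 × 200 = $466.00
Total = $9287.20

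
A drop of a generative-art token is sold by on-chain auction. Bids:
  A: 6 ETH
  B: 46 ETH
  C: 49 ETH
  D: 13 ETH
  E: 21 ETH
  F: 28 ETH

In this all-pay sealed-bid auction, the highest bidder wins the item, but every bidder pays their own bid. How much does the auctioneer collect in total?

Sorting bids: 49 (C) > 46 (B) > 28 (F) > 21 (E) > 13 (D) > 6 (A)
Every bidder forfeits their bid regardless of winning.
Revenue = 6 + 46 + 49 + 13 + 21 + 28 = 163 ETH.

Total revenue: 163 ETH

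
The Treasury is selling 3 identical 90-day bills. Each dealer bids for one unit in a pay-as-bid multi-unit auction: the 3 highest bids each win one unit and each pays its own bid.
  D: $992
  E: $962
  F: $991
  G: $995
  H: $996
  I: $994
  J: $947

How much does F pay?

Ordering the bids: 996 (H), 995 (G), 994 (I), 992 (D), 991 (F), …
The 3 highest are H, G, I.
F does not win → $0.

F pays $0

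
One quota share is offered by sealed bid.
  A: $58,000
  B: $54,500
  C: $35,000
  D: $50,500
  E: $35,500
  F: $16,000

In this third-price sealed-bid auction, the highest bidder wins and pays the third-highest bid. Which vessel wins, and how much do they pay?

A pays $50,500

Sorting bids: 58,000 (A) > 54,500 (B) > 50,500 (D) > 35,500 (E) > 35,000 (C) > 16,000 (F)
A wins; payment is bid #3 in the ranking = $50,500.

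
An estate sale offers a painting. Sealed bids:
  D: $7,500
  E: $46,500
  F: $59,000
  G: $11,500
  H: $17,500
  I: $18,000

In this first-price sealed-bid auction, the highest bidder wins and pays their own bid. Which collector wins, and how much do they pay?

Rule: the highest bidder wins and pays their own bid.
Sorting bids: 59,000 (F) > 46,500 (E) > 18,000 (I) > 17,500 (H) > 11,500 (G) > 7,500 (D)
F is highest → pays own bid, $59,000.

F pays $59,000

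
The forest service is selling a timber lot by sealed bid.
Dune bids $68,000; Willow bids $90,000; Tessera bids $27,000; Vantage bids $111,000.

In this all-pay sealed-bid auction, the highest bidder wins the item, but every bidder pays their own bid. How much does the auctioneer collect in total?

Sorting bids: 111,000 (Vantage) > 90,000 (Willow) > 68,000 (Dune) > 27,000 (Tessera)
Vantage wins with the top bid; all bids are sunk regardless.
Every bidder forfeits their bid regardless of winning.
Revenue = 68,000 + 90,000 + 27,000 + 111,000 = $296,000.

Total revenue: $296,000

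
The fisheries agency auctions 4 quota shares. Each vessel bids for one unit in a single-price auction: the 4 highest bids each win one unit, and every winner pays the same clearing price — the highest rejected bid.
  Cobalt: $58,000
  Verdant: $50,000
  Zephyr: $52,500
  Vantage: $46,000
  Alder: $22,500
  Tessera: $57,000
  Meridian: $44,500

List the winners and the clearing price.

Bids ranked high→low: 58,000 (Cobalt), 57,000 (Tessera), 52,500 (Zephyr), 50,000 (Verdant), 46,000 (Vantage), 44,500 (Meridian), …
Winners (4 units): Cobalt, Tessera, Zephyr, Verdant.
Highest unsuccessful bid: $46,000 → clearing price.

Cobalt, Tessera, Zephyr, Verdant; each pays $46,000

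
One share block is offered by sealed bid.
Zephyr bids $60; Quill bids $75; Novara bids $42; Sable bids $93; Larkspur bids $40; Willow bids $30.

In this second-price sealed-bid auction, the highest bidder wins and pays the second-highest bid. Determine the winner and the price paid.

Bids in order: 93 (Sable) > 75 (Quill) > 60 (Zephyr) > 42 (Novara) > 40 (Larkspur) > 30 (Willow)
Sable is highest; pays the second-highest bid, $75.

Sable pays $75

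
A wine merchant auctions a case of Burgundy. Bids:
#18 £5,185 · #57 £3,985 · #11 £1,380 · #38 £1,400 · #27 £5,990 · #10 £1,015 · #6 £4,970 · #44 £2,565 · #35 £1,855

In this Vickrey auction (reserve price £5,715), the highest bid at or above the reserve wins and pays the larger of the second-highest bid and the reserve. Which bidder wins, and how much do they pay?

Sorting bids: 5,990 (#27) > 5,185 (#18) > 4,970 (#6) > 3,985 (#57) > 2,565 (#44) > 1,855 (#35) > …
#27 has the top bid at or above the reserve (£5,990).
max(second-highest £5,185, reserve £5,715) = £5,715.

#27 pays £5,715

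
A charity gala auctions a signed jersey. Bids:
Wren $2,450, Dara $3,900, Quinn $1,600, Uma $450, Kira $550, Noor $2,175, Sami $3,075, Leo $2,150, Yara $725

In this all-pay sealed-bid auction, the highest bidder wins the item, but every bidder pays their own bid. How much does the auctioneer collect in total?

Total revenue: $17,075

Sorting bids: 3,900 (Dara) > 3,075 (Sami) > 2,450 (Wren) > 2,175 (Noor) > 2,150 (Leo) > 1,600 (Quinn) > …
Every bidder forfeits their bid regardless of winning.
Revenue = 2,450 + 3,900 + 1,600 + 450 + 550 + 2,175 + 3,075 + 2,150 + 725 = $17,075.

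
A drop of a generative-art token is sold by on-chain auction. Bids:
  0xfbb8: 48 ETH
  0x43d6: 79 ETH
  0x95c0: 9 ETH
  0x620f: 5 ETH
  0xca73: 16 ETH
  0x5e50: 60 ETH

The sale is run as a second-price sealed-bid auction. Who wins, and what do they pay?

0x43d6 pays 60 ETH

Sorting bids: 79 (0x43d6) > 60 (0x5e50) > 48 (0xfbb8) > 16 (0xca73) > 9 (0x95c0) > 5 (0x620f)
Second-price: 0x43d6 pays 0x5e50's bid of 60 ETH.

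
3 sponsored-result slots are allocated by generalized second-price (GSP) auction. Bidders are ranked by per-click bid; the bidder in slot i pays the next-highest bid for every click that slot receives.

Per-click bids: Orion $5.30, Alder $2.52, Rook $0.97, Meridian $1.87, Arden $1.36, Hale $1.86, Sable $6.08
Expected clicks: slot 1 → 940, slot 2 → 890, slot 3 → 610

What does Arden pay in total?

Ranked by bid: $6.08 (Sable) > $5.30 (Orion) > $2.52 (Alder) > $1.87 (Meridian) > …
Arden ranks below slot 3 → no slot, pays nothing.

Arden pays $0.00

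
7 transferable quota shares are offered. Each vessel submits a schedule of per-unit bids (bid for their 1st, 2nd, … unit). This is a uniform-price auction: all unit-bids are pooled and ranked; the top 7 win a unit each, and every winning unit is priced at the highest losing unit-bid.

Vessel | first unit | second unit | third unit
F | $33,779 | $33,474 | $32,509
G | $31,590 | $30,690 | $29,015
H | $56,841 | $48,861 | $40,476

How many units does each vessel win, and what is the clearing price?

All unit-bids, highest first — top 7: 56,841 (H-1), 48,861 (H-2), 40,476 (H-3), 33,779 (F-1), 33,474 (F-2), 32,509 (F-3), 31,590 (G-1)
Highest rejected unit-bid = $30,690.
Allocation: F 3, G 1, H 3.

F 3, G 1, H 3; clearing price $30,690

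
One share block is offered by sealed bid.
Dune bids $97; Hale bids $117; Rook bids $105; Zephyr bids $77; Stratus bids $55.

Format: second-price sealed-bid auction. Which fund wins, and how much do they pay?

Hale pays $105

Rule: the highest bidder wins and pays the second-highest bid.
Sorting bids: 117 (Hale) > 105 (Rook) > 97 (Dune) > 77 (Zephyr) > 55 (Stratus)
Second-price: Hale pays Rook's bid of $105.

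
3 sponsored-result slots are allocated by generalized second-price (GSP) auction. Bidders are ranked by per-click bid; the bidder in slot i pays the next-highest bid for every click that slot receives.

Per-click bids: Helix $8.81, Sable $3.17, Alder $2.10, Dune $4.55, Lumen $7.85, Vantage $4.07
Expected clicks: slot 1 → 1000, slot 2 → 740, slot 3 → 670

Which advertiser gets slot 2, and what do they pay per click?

Lumen; $4.55 per click

Sorting advertisers: $8.81 (Helix) > $7.85 (Lumen) > $4.55 (Dune) > $4.07 (Vantage) > …
Slot 2 goes to the second-ranked bidder, Lumen, who pays the next bid down: $4.55/click.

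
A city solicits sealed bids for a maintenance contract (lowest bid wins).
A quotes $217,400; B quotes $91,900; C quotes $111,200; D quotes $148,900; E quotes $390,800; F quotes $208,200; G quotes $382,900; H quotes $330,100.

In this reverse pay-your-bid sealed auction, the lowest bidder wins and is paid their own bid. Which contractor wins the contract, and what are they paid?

B is paid $91,900

Reverse pay-your-bid sealed auction: the lowest bidder wins and is paid their own bid.
Bids ranked: 91,900 (B) < 111,200 (C) < 148,900 (D) < 208,200 (F) < 217,400 (A) < 330,100 (H) < …
First-price: B is paid what they bid, $91,900.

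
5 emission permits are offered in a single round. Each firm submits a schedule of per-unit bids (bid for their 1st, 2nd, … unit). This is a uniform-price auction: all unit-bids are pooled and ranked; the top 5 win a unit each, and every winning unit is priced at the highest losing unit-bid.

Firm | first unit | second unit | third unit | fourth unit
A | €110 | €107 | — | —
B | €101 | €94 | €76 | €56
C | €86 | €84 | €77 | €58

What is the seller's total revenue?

Total revenue: €420

Merging the schedules and taking the best 5: 110 (A-1), 107 (A-2), 101 (B-1), 94 (B-2), 86 (C-1)
The (k+1)-th unit-bid is €84.
Allocation: A 2, B 2, C 1. Every unit priced at €84.
Revenue = 5 × 84 = €420.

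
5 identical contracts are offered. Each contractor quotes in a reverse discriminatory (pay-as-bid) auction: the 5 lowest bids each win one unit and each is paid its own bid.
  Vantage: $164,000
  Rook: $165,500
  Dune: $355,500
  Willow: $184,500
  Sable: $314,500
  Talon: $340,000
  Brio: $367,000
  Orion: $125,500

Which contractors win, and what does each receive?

Sorting: 125,500 (Orion), 164,000 (Vantage), 165,500 (Rook), 184,500 (Willow), 314,500 (Sable), 340,000 (Talon), 355,500 (Dune), …
The 5 lowest are Orion, Vantage, Rook, Willow, Sable.
Each winner is paid its own bid: Orion $125,500, Vantage $164,000, Rook $165,500, Willow $184,500, Sable $314,500.

Orion $125,500, Vantage $164,000, Rook $165,500, Willow $184,500, Sable $314,500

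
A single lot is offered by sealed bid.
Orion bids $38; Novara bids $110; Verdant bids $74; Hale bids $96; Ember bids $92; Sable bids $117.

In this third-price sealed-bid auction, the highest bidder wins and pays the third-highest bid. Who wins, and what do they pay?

Sable pays $96

Sorting bids: 117 (Sable) > 110 (Novara) > 96 (Hale) > 92 (Ember) > 74 (Verdant) > 38 (Orion)
Sable wins; payment is bid #3 in the ranking = $96.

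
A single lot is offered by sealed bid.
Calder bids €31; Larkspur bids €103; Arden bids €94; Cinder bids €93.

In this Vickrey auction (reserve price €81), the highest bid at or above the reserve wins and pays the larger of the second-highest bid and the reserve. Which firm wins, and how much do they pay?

Vickrey auction (reserve price €81): the highest bid at or above the reserve wins and pays the larger of the second-highest bid and the reserve.
Sorting bids: 103 (Larkspur) > 94 (Arden) > 93 (Cinder) > 31 (Calder)
Highest eligible bid: Larkspur at €103.
max(second-highest €94, reserve €81) = €94; the reserve does not bind.

Larkspur pays €94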